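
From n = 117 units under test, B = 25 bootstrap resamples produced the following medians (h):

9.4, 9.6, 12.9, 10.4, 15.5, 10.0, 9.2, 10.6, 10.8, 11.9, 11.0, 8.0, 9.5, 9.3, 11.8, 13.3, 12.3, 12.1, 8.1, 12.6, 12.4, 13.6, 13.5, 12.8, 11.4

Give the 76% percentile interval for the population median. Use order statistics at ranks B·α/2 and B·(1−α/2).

(9.2, 13.3)

Sorted replicates: 8.0, 8.1, 9.2, 9.3, 9.4, 9.5, 9.6, 10.0, 10.4, 10.6, 10.8, 11.0, 11.4, 11.8, 11.9, 12.1, 12.3, 12.4, 12.6, 12.8, 12.9, 13.3, 13.5, 13.6, 15.5
α = 0.24; lower rank = 25 × 0.120 = 3; upper rank = 25 × 0.880 = 22.
The 3rd smallest replicate is 9.2; the 22nd is 13.3.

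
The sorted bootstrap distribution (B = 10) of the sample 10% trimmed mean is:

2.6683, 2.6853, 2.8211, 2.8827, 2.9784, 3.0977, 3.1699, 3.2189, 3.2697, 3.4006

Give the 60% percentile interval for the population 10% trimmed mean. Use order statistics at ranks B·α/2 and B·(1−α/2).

α = 0.40; lower rank = 10 × 0.200 = 2; upper rank = 10 × 0.800 = 8.
The 2nd smallest replicate is 2.6853; the 8th is 3.2189.

(2.6853, 3.2189)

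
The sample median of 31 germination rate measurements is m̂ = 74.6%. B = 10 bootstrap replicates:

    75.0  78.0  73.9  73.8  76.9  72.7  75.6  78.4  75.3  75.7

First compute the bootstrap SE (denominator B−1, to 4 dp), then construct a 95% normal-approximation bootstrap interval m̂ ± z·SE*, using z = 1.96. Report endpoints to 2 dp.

Mean of replicates = 75.5300; sum of squared deviations = 30.2410; SE* = √(30.2410/9) = 1.8331
Margin = 1.96 × 1.8331 = 3.593
Interval: 74.6 ± 3.593

(71.01, 78.19)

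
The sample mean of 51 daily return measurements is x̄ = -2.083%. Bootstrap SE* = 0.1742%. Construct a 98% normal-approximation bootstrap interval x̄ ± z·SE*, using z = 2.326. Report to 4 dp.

Margin = 2.326 × 0.1742 = 0.40519
Interval: -2.083 ± 0.40519

(-2.4882, -1.6778)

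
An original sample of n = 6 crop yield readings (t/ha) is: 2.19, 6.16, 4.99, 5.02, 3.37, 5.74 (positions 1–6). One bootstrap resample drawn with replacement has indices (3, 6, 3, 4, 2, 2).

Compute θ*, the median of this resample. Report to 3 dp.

θ* = 5.380

Resample values: 4.99, 5.74, 4.99, 5.02, 6.16, 6.16.
Sorted: 4.99, 4.99, 5.02, 5.74, 6.16, 6.16
Median = average of the two middle values = 5.380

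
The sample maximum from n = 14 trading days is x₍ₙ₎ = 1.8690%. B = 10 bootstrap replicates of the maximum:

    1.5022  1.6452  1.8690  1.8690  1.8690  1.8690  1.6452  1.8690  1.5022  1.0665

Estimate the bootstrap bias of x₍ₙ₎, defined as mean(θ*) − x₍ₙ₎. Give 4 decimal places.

mean(θ*) = (1.5022 + 1.6452 + 1.8690 + 1.8690 + 1.8690 + 1.8690 + 1.6452 + 1.8690 + 1.5022 + 1.0665) / 10 = 1.67063
bias = 1.67063 − 1.8690

bias = −0.1984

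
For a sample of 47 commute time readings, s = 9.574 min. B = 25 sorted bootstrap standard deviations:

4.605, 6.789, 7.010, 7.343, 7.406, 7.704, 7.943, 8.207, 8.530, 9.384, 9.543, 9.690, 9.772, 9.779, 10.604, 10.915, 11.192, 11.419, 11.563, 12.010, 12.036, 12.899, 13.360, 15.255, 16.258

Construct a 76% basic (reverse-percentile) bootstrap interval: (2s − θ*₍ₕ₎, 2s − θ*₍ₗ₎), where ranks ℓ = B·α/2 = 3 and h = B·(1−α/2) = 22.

Percentile endpoints at ranks 3 and 22: θ*₍3₎ = 7.010, θ*₍22₎ = 12.899.
Basic interval reflects these around s:
  lower = 2 × 9.574 − 12.899 = 6.249
  upper = 2 × 9.574 − 7.010 = 12.138

(6.249, 12.138)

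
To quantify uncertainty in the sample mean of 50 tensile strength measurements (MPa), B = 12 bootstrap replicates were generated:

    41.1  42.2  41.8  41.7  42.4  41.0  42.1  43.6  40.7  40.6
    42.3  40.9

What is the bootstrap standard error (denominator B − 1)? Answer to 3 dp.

SE* = 0.883

Bootstrap SE is the standard deviation of the 12 replicate means.
Mean of replicates: (41.1 + 42.2 + 41.8 + 41.7 + 42.4 + 41.0 + 42.1 + 43.6 + 40.7 + 40.6 + 42.3 + 40.9) / 12 = 500.4000 / 12 = 41.7000
Sum of squared deviations: (−0.6000)² + (+0.5000)² + (+0.1000)² + (+0.0000)² + (+0.7000)² + (−0.7000)² + (+0.4000)² + (+1.9000)² + (−1.0000)² + (−1.1000)² + (+0.6000)² + (−0.8000)² = 8.5800
Variance = 8.5800 / 11 = 0.7800
SE* = √0.7800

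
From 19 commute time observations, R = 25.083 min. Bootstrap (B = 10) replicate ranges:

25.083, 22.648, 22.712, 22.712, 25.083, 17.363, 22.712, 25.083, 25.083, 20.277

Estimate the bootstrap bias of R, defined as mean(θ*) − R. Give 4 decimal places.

mean(θ*) = (25.083 + 22.648 + 22.712 + 22.712 + 25.083 + 17.363 + 22.712 + 25.083 + 25.083 + 20.277) / 10 = 22.87560
bias = 22.87560 − 25.083

bias = −2.2074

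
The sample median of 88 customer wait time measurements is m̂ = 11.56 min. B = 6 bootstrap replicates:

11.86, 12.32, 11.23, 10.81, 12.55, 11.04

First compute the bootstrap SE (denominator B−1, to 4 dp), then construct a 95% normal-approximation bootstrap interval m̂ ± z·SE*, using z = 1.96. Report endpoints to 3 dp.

(10.159, 12.961)

Mean of replicates = 11.6350; sum of squared deviations = 2.5558; SE* = √(2.5558/5) = 0.7149
Margin = 1.96 × 0.7149 = 1.4012
Interval: 11.56 ± 1.4012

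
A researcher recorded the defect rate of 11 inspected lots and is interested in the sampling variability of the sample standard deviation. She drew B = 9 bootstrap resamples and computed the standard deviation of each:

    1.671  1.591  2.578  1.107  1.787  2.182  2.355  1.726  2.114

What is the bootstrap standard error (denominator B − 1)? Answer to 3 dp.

SE* = 0.449

Bootstrap SE is the standard deviation of the 9 replicate standard deviations.
Mean of replicates: (1.671 + 1.591 + 2.578 + 1.107 + 1.787 + 2.182 + 2.355 + 1.726 + 2.114) / 9 = 17.1110 / 9 = 1.9012
Sum of squared deviations: (−0.2302)² + (−0.3102)² + (+0.6768)² + (−0.7942)² + (−0.1142)² + (+0.2808)² + (+0.4538)² + (−0.1752)² + (+0.2128)² = 1.6118
Variance = 1.6118 / 8 = 0.2015
SE* = √0.2015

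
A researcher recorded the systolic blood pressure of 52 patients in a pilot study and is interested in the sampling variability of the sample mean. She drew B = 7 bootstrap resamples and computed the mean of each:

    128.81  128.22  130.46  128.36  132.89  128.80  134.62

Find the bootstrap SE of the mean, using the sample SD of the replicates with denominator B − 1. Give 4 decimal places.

SE* = 2.5151

Bootstrap SE is the standard deviation of the 7 replicate means.
Mean of replicates: (128.81 + 128.22 + 130.46 + 128.36 + 132.89 + 128.80 + 134.62) / 7 = 912.16000 / 7 = 130.30857
Sum of squared deviations: (−1.49857)² + (−2.08857)² + (+0.15143)² + (−1.94857)² + (+2.58143)² + (−1.50857)² + (+4.31143)² = 37.95569
Variance = 37.95569 / 6 = 6.32595
SE* = √6.32595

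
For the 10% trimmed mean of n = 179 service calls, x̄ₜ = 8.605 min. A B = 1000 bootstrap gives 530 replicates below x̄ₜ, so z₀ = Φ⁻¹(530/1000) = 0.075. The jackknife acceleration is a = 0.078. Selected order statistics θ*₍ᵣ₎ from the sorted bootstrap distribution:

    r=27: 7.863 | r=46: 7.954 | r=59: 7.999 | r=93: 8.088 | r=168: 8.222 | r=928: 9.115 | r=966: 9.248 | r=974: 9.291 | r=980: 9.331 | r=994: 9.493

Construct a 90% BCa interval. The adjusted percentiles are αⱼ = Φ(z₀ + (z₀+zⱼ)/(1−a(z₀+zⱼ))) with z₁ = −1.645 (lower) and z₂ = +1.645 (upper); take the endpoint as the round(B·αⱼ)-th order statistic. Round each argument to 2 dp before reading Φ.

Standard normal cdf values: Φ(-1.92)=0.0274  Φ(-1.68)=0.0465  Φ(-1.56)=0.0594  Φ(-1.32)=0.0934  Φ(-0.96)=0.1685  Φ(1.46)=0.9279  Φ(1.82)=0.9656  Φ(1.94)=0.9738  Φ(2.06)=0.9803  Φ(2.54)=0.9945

(8.088, 9.331)

Lower: z₀ + z₁ = 0.075 + (-1.645) = -1.570; 1 − a(z₀+z₁) = 1 − (0.078)(-1.570) = 1.1225; argument = 0.075 + (-1.570)/1.1225 = -1.3237 → -1.32.
α₁ = Φ(-1.32) = 0.0934; rank = round(1000 × 0.0934) = 93; θ*₍93₎ = 8.088.
Upper: z₀ + z₂ = 1.720; 1 − a(z₀+z₂) = 0.8658; argument = 2.0615 → 2.06; α₂ = 0.9803; rank = 980; θ*₍980₎ = 9.331.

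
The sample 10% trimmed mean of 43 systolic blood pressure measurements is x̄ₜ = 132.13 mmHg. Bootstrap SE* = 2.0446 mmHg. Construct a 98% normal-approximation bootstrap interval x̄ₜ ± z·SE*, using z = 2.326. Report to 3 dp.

(127.374, 136.886)

Margin = 2.326 × 2.0446 = 4.7557
Interval: 132.13 ± 4.7557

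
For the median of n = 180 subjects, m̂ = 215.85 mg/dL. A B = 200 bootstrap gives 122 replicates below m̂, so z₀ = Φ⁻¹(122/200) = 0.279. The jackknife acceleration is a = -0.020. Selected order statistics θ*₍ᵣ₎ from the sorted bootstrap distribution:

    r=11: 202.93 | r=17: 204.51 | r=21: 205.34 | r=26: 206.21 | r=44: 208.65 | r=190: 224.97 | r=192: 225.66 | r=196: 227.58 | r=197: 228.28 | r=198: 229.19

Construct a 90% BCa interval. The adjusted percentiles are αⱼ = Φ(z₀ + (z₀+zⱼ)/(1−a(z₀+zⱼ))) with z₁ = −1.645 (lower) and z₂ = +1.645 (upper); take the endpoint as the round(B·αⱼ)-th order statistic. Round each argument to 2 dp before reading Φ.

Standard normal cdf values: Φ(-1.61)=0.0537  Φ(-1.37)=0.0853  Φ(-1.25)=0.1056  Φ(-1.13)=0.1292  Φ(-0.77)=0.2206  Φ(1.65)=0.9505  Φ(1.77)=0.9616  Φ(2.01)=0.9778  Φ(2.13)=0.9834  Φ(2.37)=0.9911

Lower: z₀ + z₁ = 0.279 + (-1.645) = -1.366; 1 − a(z₀+z₁) = 1 − (-0.020)(-1.366) = 0.9727; argument = 0.279 + (-1.366)/0.9727 = -1.1254 → -1.13.
α₁ = Φ(-1.13) = 0.1292; rank = round(200 × 0.1292) = 26; θ*₍26₎ = 206.21.
Upper: z₀ + z₂ = 1.924; 1 − a(z₀+z₂) = 1.0385; argument = 2.1317 → 2.13; α₂ = 0.9834; rank = 197; θ*₍197₎ = 228.28.

(206.21, 228.28)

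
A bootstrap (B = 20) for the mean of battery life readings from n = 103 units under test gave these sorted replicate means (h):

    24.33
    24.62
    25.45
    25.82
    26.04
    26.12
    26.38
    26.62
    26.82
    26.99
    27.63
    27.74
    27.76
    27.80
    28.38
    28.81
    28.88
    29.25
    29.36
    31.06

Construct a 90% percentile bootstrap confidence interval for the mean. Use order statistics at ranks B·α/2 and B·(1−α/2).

α = 0.10; lower rank = 20 × 0.050 = 1; upper rank = 20 × 0.950 = 19.
The 1st smallest replicate is 24.33; the 19th is 29.36.

(24.33, 29.36)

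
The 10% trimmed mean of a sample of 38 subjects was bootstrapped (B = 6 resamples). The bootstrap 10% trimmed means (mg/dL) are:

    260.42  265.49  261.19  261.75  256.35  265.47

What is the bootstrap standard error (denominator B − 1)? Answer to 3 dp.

Bootstrap SE is the standard deviation of the 6 replicate 10% trimmed means.
Mean of replicates: (260.42 + 265.49 + 261.19 + 261.75 + 256.35 + 265.47) / 6 = 1570.6700 / 6 = 261.7783
Sum of squared deviations: (−1.3583)² + (+3.7117)² + (−0.5883)² + (−0.0283)² + (−5.4283)² + (+3.6917)² = 59.0637
Variance = 59.0637 / 5 = 11.8127
SE* = √11.8127

SE* = 3.437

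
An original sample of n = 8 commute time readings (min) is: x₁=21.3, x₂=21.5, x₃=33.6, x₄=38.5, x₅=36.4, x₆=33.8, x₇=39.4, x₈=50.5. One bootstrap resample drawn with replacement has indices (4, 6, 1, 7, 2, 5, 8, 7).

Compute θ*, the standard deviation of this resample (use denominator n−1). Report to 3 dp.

θ* = 9.743

Resample values: 38.5, 33.8, 21.3, 39.4, 21.5, 36.4, 50.5, 39.4.
Mean = 35.1000; sum of squared deviations = 664.4800
s² = 664.4800 / 7 = 94.9257
s = √94.9257 = 9.743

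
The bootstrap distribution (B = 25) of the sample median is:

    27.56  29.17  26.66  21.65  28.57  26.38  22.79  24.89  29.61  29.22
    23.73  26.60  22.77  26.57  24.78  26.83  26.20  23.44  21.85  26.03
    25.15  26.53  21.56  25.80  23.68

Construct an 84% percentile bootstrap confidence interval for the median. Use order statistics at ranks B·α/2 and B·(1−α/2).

Sorted replicates: 21.56, 21.65, 21.85, 22.77, 22.79, 23.44, 23.68, 23.73, 24.78, 24.89, 25.15, 25.80, 26.03, 26.20, 26.38, 26.53, 26.57, 26.60, 26.66, 26.83, 27.56, 28.57, 29.17, 29.22, 29.61
α = 0.16; lower rank = 25 × 0.080 = 2; upper rank = 25 × 0.920 = 23.
The 2nd smallest replicate is 21.65; the 23rd is 29.17.

(21.65, 29.17)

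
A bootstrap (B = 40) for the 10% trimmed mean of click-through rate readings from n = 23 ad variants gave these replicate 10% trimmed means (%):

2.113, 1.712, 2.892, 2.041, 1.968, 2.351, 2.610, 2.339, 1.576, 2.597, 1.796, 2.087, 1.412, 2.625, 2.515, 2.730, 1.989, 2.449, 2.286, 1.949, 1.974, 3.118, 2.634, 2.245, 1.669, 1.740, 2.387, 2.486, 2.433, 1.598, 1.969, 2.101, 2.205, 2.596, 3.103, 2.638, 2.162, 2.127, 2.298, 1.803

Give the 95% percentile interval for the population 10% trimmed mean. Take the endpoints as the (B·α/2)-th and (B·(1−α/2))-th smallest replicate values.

(1.412, 3.103)

Sorted replicates: 1.412, 1.576, 1.598, 1.669, 1.712, 1.740, 1.796, 1.803, 1.949, 1.968, 1.969, 1.974, 1.989, 2.041, 2.087, 2.101, 2.113, 2.127, 2.162, 2.205, 2.245, 2.286, 2.298, 2.339, 2.351, 2.387, 2.433, 2.449, 2.486, 2.515, 2.596, 2.597, 2.610, 2.625, 2.634, 2.638, 2.730, 2.892, 3.103, 3.118
α = 0.05; lower rank = 40 × 0.025 = 1; upper rank = 40 × 0.975 = 39.
The 1st smallest replicate is 1.412; the 39th is 3.103.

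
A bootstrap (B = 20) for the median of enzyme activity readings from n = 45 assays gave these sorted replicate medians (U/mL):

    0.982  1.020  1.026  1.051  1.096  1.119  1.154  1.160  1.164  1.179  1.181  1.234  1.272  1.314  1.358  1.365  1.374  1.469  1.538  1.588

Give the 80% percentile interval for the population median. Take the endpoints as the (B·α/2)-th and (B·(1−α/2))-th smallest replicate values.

α = 0.20; lower rank = 20 × 0.100 = 2; upper rank = 20 × 0.900 = 18.
The 2nd smallest replicate is 1.020; the 18th is 1.469.

(1.020, 1.469)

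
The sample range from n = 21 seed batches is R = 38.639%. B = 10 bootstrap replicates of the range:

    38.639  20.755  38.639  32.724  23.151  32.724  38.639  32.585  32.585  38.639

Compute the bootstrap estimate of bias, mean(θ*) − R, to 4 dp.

mean(θ*) = (38.639 + 20.755 + 38.639 + 32.724 + 23.151 + 32.724 + 38.639 + 32.585 + 32.585 + 38.639) / 10 = 32.90800
bias = 32.90800 − 38.639

bias = −5.7310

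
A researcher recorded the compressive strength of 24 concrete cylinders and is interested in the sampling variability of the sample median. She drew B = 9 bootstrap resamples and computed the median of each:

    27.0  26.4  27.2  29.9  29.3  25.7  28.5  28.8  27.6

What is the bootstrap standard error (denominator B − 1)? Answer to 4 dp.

SE* = 1.3944

Bootstrap SE is the standard deviation of the 9 replicate medians.
Mean of replicates: (27.0 + 26.4 + 27.2 + 29.9 + 29.3 + 25.7 + 28.5 + 28.8 + 27.6) / 9 = 250.40000 / 9 = 27.82222
Sum of squared deviations: (−0.82222)² + (−1.42222)² + (−0.62222)² + (+2.07778)² + (+1.47778)² + (−2.12222)² + (+0.67778)² + (+0.97778)² + (−0.22222)² = 15.55556
Variance = 15.55556 / 8 = 1.94444
SE* = √1.94444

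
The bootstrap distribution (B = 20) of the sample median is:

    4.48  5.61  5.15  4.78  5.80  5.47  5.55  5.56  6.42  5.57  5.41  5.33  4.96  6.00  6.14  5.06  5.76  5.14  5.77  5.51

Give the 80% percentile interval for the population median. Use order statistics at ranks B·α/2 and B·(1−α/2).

Sorted replicates: 4.48, 4.78, 4.96, 5.06, 5.14, 5.15, 5.33, 5.41, 5.47, 5.51, 5.55, 5.56, 5.57, 5.61, 5.76, 5.77, 5.80, 6.00, 6.14, 6.42
α = 0.20; lower rank = 20 × 0.100 = 2; upper rank = 20 × 0.900 = 18.
The 2nd smallest replicate is 4.78; the 18th is 6.00.

(4.78, 6.00)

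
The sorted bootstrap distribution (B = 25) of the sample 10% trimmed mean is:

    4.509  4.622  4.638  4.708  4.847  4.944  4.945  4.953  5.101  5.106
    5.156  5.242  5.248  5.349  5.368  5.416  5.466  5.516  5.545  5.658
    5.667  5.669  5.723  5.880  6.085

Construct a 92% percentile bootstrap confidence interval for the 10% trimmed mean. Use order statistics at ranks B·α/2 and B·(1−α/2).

(4.509, 5.880)

α = 0.08; lower rank = 25 × 0.040 = 1; upper rank = 25 × 0.960 = 24.
The 1st smallest replicate is 4.509; the 24th is 5.880.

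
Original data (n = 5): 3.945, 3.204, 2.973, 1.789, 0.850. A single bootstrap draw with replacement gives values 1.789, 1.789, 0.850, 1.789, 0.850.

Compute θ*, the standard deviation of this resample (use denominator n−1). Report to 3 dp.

Mean = 1.4134; sum of squared deviations = 1.0581
s² = 1.0581 / 4 = 0.2645
s = √0.2645 = 0.514

θ* = 0.514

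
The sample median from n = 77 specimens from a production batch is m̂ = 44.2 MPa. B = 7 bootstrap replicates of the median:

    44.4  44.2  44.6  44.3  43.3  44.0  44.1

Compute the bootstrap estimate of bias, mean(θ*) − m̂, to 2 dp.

bias = −0.07

mean(θ*) = (44.4 + 44.2 + 44.6 + 44.3 + 43.3 + 44.0 + 44.1) / 7 = 44.129
bias = 44.129 − 44.2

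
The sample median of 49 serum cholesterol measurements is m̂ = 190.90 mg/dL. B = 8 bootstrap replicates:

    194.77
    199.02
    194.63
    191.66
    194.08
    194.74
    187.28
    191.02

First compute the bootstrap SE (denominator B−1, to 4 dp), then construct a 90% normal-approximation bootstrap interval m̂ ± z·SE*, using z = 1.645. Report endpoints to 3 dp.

(185.223, 196.577)

Mean of replicates = 193.4000; sum of squared deviations = 83.3786; SE* = √(83.3786/7) = 3.4513
Margin = 1.645 × 3.4513 = 5.6774
Interval: 190.90 ± 5.6774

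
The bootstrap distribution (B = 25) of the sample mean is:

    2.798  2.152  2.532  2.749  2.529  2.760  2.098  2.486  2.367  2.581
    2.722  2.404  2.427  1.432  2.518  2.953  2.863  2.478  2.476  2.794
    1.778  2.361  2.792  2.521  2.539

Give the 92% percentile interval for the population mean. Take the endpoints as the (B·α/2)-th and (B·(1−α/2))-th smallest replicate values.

Sorted replicates: 1.432, 1.778, 2.098, 2.152, 2.361, 2.367, 2.404, 2.427, 2.476, 2.478, 2.486, 2.518, 2.521, 2.529, 2.532, 2.539, 2.581, 2.722, 2.749, 2.760, 2.792, 2.794, 2.798, 2.863, 2.953
α = 0.08; lower rank = 25 × 0.040 = 1; upper rank = 25 × 0.960 = 24.
The 1st smallest replicate is 1.432; the 24th is 2.863.

(1.432, 2.863)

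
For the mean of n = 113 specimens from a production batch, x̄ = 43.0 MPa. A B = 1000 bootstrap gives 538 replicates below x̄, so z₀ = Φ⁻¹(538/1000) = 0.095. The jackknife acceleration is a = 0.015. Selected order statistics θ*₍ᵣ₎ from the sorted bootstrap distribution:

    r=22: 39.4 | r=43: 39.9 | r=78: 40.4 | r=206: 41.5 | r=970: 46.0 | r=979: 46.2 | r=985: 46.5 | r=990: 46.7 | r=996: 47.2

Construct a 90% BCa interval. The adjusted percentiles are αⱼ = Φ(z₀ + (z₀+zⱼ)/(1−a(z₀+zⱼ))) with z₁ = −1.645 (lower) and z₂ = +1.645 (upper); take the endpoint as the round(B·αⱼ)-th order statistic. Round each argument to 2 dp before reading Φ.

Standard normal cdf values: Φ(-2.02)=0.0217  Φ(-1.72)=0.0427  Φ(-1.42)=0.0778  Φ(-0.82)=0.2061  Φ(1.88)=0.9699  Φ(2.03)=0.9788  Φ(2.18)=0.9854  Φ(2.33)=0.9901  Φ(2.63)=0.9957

Lower: z₀ + z₁ = 0.095 + (-1.645) = -1.550; 1 − a(z₀+z₁) = 1 − (0.015)(-1.550) = 1.0232; argument = 0.095 + (-1.550)/1.0232 = -1.4198 → -1.42.
α₁ = Φ(-1.42) = 0.0778; rank = round(1000 × 0.0778) = 78; θ*₍78₎ = 40.4.
Upper: z₀ + z₂ = 1.740; 1 − a(z₀+z₂) = 0.9739; argument = 1.8816 → 1.88; α₂ = 0.9699; rank = 970; θ*₍970₎ = 46.0.

(40.4, 46.0)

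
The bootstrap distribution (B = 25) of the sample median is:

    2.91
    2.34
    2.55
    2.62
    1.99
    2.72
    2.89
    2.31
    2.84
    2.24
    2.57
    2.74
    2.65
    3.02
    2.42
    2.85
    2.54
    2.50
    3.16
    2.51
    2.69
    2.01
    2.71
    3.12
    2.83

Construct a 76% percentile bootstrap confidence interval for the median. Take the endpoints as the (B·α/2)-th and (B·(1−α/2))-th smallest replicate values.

(2.24, 2.91)

Sorted replicates: 1.99, 2.01, 2.24, 2.31, 2.34, 2.42, 2.50, 2.51, 2.54, 2.55, 2.57, 2.62, 2.65, 2.69, 2.71, 2.72, 2.74, 2.83, 2.84, 2.85, 2.89, 2.91, 3.02, 3.12, 3.16
α = 0.24; lower rank = 25 × 0.120 = 3; upper rank = 25 × 0.880 = 22.
The 3rd smallest replicate is 2.24; the 22nd is 2.91.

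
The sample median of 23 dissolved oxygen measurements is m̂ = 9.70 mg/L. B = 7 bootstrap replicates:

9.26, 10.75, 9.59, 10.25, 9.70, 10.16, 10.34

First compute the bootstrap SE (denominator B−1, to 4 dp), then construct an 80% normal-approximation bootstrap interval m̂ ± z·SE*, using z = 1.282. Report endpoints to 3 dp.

Mean of replicates = 10.0071; sum of squared deviations = 1.5715; SE* = √(1.5715/6) = 0.5118
Margin = 1.282 × 0.5118 = 0.6561
Interval: 9.70 ± 0.6561

(9.044, 10.356)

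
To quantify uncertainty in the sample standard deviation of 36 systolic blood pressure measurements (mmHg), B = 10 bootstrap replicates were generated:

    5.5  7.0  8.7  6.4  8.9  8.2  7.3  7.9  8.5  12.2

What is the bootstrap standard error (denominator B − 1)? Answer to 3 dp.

SE* = 1.811

Bootstrap SE is the standard deviation of the 10 replicate standard deviations.
Mean of replicates: (5.5 + 7.0 + 8.7 + 6.4 + 8.9 + 8.2 + 7.3 + 7.9 + 8.5 + 12.2) / 10 = 80.6000 / 10 = 8.0600
Sum of squared deviations: (−2.5600)² + (−1.0600)² + (+0.6400)² + (−1.6600)² + (+0.8400)² + (+0.1400)² + (−0.7600)² + (−0.1600)² + (+0.4400)² + (+4.1400)² = 29.5040
Variance = 29.5040 / 9 = 3.2782
SE* = √3.2782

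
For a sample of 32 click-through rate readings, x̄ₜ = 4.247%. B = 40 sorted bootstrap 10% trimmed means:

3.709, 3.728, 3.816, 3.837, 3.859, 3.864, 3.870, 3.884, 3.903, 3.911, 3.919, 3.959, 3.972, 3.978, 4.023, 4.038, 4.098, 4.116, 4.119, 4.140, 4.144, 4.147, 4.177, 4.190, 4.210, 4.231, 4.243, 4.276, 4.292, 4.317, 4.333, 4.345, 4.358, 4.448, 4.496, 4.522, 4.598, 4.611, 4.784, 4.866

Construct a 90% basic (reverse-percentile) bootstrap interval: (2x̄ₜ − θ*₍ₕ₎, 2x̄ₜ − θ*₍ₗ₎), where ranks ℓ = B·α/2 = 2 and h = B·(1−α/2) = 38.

(3.883, 4.766)

Percentile endpoints at ranks 2 and 38: θ*₍2₎ = 3.728, θ*₍38₎ = 4.611.
Basic interval reflects these around x̄ₜ:
  lower = 2 × 4.247 − 4.611 = 3.883
  upper = 2 × 4.247 − 3.728 = 4.766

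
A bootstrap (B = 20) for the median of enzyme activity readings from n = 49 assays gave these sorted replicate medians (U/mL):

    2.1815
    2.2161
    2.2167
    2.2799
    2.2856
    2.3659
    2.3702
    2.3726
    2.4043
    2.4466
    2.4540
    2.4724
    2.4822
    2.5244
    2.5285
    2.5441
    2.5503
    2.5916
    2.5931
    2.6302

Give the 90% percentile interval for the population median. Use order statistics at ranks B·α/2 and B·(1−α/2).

(2.1815, 2.5931)

α = 0.10; lower rank = 20 × 0.050 = 1; upper rank = 20 × 0.950 = 19.
The 1st smallest replicate is 2.1815; the 19th is 2.5931.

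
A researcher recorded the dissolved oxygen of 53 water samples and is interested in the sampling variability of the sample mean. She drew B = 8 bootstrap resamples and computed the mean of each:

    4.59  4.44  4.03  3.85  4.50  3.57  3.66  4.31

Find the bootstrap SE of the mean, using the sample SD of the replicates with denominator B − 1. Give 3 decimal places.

SE* = 0.396

Bootstrap SE is the standard deviation of the 8 replicate means.
Mean of replicates: (4.59 + 4.44 + 4.03 + 3.85 + 4.50 + 3.57 + 3.66 + 4.31) / 8 = 32.9500 / 8 = 4.1188
Sum of squared deviations: (+0.4712)² + (+0.3213)² + (−0.0888)² + (−0.2688)² + (+0.3812)² + (−0.5488)² + (−0.4588)² + (+0.1912)² = 1.0989
Variance = 1.0989 / 7 = 0.1570
SE* = √0.1570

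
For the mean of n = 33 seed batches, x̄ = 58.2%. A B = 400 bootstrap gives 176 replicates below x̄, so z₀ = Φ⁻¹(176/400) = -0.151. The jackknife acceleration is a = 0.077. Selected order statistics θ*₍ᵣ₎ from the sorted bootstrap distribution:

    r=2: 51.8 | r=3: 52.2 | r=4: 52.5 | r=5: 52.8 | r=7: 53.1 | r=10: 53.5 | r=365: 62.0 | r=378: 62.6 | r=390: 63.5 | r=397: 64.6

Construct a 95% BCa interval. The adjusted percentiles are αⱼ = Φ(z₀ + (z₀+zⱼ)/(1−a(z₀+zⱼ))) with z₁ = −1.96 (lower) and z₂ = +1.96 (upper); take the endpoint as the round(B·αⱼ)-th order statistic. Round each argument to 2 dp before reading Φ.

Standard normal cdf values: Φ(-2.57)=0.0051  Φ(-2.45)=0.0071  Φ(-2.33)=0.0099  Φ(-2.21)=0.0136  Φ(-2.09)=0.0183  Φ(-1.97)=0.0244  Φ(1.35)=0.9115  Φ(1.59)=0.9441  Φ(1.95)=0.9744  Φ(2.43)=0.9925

Lower: z₀ + z₁ = -0.151 + (-1.960) = -2.111; 1 − a(z₀+z₁) = 1 − (0.077)(-2.111) = 1.1625; argument = -0.151 + (-2.111)/1.1625 = -1.9668 → -1.97.
α₁ = Φ(-1.97) = 0.0244; rank = round(400 × 0.0244) = 10; θ*₍10₎ = 53.5.
Upper: z₀ + z₂ = 1.809; 1 − a(z₀+z₂) = 0.8607; argument = 1.9508 → 1.95; α₂ = 0.9744; rank = 390; θ*₍390₎ = 63.5.

(53.5, 63.5)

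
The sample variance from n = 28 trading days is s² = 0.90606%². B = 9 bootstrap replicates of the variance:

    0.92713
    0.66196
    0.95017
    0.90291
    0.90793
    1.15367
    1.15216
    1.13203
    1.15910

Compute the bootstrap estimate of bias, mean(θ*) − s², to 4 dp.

bias = +0.0881

mean(θ*) = (0.92713 + 0.66196 + 0.95017 + 0.90291 + 0.90793 + 1.15367 + 1.15216 + 1.13203 + 1.15910) / 9 = 0.99412
bias = 0.99412 − 0.90606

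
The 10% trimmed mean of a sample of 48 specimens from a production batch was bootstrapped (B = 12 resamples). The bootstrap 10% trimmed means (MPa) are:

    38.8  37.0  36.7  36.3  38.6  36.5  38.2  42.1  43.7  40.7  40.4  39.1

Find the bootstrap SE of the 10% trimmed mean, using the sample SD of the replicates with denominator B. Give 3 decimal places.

SE* = 2.240

Bootstrap SE is the standard deviation of the 12 replicate 10% trimmed means.
Mean of replicates: (38.8 + 37.0 + 36.7 + 36.3 + 38.6 + 36.5 + 38.2 + 42.1 + 43.7 + 40.7 + 40.4 + 39.1) / 12 = 468.1000 / 12 = 39.0083
Sum of squared deviations: (−0.2083)² + (−2.0083)² + (−2.3083)² + (−2.7083)² + (−0.4083)² + (−2.5083)² + (−0.8083)² + (+3.0917)² + (+4.6917)² + (+1.6917)² + (+1.3917)² + (+0.0917)² = 60.2292
Variance = 60.2292 / 12 = 5.0191
SE* = √5.0191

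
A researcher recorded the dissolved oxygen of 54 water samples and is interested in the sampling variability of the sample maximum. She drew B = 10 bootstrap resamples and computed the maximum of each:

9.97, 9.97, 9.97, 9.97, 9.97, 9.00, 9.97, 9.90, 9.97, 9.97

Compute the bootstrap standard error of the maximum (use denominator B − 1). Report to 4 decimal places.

SE* = 0.3051

Bootstrap SE is the standard deviation of the 10 replicate maximums.
Mean of replicates: (9.97 + 9.97 + 9.97 + 9.97 + 9.97 + 9.00 + 9.97 + 9.90 + 9.97 + 9.97) / 10 = 98.66000 / 10 = 9.86600
Sum of squared deviations: (+0.10400)² + (+0.10400)² + (+0.10400)² + (+0.10400)² + (+0.10400)² + (−0.86600)² + (+0.10400)² + (+0.03400)² + (+0.10400)² + (+0.10400)² = 0.83764
Variance = 0.83764 / 9 = 0.09307
SE* = √0.09307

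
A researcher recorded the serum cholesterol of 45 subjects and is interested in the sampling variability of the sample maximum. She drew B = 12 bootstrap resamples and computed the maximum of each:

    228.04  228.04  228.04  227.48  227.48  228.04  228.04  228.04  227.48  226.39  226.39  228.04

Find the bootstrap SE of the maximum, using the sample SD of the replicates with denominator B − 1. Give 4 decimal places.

SE* = 0.6266

Bootstrap SE is the standard deviation of the 12 replicate maximums.
Mean of replicates: (228.04 + 228.04 + 228.04 + 227.48 + 227.48 + 228.04 + 228.04 + 228.04 + 227.48 + 226.39 + 226.39 + 228.04) / 12 = 2731.50000 / 12 = 227.62500
Sum of squared deviations: (+0.41500)² + (+0.41500)² + (+0.41500)² + (−0.14500)² + (−0.14500)² + (+0.41500)² + (+0.41500)² + (+0.41500)² + (−0.14500)² + (−1.23500)² + (−1.23500)² + (+0.41500)² = 4.31910
Variance = 4.31910 / 11 = 0.39265
SE* = √0.39265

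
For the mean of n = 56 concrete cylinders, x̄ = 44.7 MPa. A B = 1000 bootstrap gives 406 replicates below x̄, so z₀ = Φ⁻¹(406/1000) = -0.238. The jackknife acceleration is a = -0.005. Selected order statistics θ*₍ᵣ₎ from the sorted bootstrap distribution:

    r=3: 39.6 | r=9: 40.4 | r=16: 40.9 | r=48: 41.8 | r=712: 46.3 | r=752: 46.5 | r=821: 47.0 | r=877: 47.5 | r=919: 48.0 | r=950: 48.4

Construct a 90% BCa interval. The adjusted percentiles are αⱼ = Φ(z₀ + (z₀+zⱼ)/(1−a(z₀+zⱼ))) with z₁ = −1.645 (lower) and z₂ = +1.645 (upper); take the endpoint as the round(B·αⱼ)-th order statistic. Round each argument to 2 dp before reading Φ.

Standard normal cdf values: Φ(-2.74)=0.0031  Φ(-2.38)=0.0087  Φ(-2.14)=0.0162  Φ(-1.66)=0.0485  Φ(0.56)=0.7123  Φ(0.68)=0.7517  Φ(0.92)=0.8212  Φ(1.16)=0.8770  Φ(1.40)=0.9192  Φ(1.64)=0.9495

Lower: z₀ + z₁ = -0.238 + (-1.645) = -1.883; 1 − a(z₀+z₁) = 1 − (-0.005)(-1.883) = 0.9906; argument = -0.238 + (-1.883)/0.9906 = -2.1389 → -2.14.
α₁ = Φ(-2.14) = 0.0162; rank = round(1000 × 0.0162) = 16; θ*₍16₎ = 40.9.
Upper: z₀ + z₂ = 1.407; 1 − a(z₀+z₂) = 1.0070; argument = 1.1592 → 1.16; α₂ = 0.8770; rank = 877; θ*₍877₎ = 47.5.

(40.9, 47.5)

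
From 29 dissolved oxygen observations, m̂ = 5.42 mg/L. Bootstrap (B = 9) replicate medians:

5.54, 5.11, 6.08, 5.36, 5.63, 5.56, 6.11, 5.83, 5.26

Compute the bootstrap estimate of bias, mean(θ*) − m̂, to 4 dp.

mean(θ*) = (5.54 + 5.11 + 6.08 + 5.36 + 5.63 + 5.56 + 6.11 + 5.83 + 5.26) / 9 = 5.60889
bias = 5.60889 − 5.42

bias = +0.1889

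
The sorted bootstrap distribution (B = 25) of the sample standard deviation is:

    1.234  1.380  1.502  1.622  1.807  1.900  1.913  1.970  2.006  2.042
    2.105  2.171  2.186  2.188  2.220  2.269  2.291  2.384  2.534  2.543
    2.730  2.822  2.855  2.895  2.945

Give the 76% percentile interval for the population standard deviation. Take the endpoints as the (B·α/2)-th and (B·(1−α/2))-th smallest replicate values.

α = 0.24; lower rank = 25 × 0.120 = 3; upper rank = 25 × 0.880 = 22.
The 3rd smallest replicate is 1.502; the 22nd is 2.822.

(1.502, 2.822)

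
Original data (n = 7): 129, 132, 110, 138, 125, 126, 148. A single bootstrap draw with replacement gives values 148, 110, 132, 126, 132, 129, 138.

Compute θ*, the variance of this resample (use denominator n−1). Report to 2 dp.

θ* = 134.90

Mean = 130.7143; sum of squared deviations = 809.4286
s² = 809.4286 / 6 = 134.9048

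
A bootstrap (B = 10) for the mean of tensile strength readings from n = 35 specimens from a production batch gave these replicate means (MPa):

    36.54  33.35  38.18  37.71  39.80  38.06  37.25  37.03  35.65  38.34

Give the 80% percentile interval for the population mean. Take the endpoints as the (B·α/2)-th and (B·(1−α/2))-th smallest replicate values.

(33.35, 38.34)

Sorted replicates: 33.35, 35.65, 36.54, 37.03, 37.25, 37.71, 38.06, 38.18, 38.34, 39.80
α = 0.20; lower rank = 10 × 0.100 = 1; upper rank = 10 × 0.900 = 9.
The 1st smallest replicate is 33.35; the 9th is 38.34.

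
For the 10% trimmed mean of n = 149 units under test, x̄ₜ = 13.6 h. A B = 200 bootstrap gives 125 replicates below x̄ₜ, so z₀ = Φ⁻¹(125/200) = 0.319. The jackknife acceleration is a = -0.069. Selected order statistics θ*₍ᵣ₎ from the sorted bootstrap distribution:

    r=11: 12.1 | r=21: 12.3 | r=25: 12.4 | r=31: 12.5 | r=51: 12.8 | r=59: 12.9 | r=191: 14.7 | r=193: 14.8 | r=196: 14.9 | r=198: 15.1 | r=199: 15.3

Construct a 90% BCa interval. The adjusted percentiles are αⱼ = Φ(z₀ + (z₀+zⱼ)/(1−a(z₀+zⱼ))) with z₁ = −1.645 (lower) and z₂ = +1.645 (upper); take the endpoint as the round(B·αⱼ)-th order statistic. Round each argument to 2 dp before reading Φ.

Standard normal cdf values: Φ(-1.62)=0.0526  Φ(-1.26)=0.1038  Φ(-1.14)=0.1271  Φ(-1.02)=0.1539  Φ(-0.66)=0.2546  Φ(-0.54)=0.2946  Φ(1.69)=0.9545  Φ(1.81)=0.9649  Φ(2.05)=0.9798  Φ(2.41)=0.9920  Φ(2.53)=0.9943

Lower: z₀ + z₁ = 0.319 + (-1.645) = -1.326; 1 − a(z₀+z₁) = 1 − (-0.069)(-1.326) = 0.9085; argument = 0.319 + (-1.326)/0.9085 = -1.1405 → -1.14.
α₁ = Φ(-1.14) = 0.1271; rank = round(200 × 0.1271) = 25; θ*₍25₎ = 12.4.
Upper: z₀ + z₂ = 1.964; 1 − a(z₀+z₂) = 1.1355; argument = 2.0486 → 2.05; α₂ = 0.9798; rank = 196; θ*₍196₎ = 14.9.

(12.4, 14.9)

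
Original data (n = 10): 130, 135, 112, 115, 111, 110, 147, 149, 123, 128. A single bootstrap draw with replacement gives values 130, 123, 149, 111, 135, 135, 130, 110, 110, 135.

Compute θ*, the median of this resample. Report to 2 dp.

θ* = 130.00

Sorted: 110, 110, 111, 123, 130, 130, 135, 135, 135, 149
Median = average of the two middle values = 130.00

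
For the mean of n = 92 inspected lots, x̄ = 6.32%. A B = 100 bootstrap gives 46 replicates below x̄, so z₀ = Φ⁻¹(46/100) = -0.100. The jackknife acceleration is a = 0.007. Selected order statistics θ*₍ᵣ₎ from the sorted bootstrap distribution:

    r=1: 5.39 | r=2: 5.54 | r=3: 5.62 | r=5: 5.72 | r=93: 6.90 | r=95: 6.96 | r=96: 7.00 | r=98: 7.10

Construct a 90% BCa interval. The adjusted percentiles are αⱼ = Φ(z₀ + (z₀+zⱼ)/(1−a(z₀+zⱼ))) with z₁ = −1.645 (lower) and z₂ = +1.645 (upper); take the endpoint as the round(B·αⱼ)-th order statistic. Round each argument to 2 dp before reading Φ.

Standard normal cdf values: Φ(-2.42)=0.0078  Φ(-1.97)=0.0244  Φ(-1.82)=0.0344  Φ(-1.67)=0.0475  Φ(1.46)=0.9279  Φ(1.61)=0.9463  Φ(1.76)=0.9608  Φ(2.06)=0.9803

(5.62, 6.90)

Lower: z₀ + z₁ = -0.100 + (-1.645) = -1.745; 1 − a(z₀+z₁) = 1 − (0.007)(-1.745) = 1.0122; argument = -0.100 + (-1.745)/1.0122 = -1.8239 → -1.82.
α₁ = Φ(-1.82) = 0.0344; rank = round(100 × 0.0344) = 3; θ*₍3₎ = 5.62.
Upper: z₀ + z₂ = 1.545; 1 − a(z₀+z₂) = 0.9892; argument = 1.4619 → 1.46; α₂ = 0.9279; rank = 93; θ*₍93₎ = 6.90.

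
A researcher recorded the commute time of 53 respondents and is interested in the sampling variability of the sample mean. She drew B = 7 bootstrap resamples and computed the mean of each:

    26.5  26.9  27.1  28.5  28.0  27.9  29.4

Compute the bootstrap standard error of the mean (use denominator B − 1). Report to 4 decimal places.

Bootstrap SE is the standard deviation of the 7 replicate means.
Mean of replicates: (26.5 + 26.9 + 27.1 + 28.5 + 28.0 + 27.9 + 29.4) / 7 = 194.30000 / 7 = 27.75714
Sum of squared deviations: (−1.25714)² + (−0.85714)² + (−0.65714)² + (+0.74286)² + (+0.24286)² + (+0.14286)² + (+1.64286)² = 6.07714
Variance = 6.07714 / 6 = 1.01286
SE* = √1.01286

SE* = 1.0064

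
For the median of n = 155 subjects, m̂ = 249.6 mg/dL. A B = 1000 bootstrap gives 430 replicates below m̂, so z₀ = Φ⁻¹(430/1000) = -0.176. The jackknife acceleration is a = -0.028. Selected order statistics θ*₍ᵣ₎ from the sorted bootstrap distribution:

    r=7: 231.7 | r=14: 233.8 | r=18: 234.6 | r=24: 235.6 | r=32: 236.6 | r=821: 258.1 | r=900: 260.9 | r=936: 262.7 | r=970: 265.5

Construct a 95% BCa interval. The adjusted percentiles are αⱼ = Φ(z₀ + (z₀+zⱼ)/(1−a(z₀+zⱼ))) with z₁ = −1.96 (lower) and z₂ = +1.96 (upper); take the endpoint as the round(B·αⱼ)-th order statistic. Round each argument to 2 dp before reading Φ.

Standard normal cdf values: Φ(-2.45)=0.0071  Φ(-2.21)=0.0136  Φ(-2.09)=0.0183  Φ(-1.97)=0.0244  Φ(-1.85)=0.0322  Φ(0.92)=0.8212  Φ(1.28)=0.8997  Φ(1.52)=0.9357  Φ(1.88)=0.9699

(231.7, 262.7)

Lower: z₀ + z₁ = -0.176 + (-1.960) = -2.136; 1 − a(z₀+z₁) = 1 − (-0.028)(-2.136) = 0.9402; argument = -0.176 + (-2.136)/0.9402 = -2.4479 → -2.45.
α₁ = Φ(-2.45) = 0.0071; rank = round(1000 × 0.0071) = 7; θ*₍7₎ = 231.7.
Upper: z₀ + z₂ = 1.784; 1 − a(z₀+z₂) = 1.0500; argument = 1.5231 → 1.52; α₂ = 0.9357; rank = 936; θ*₍936₎ = 262.7.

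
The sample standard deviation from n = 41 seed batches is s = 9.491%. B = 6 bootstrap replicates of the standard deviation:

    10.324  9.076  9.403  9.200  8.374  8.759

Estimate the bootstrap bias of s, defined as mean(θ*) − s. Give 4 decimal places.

mean(θ*) = (10.324 + 9.076 + 9.403 + 9.200 + 8.374 + 8.759) / 6 = 9.18933
bias = 9.18933 − 9.491

bias = −0.3017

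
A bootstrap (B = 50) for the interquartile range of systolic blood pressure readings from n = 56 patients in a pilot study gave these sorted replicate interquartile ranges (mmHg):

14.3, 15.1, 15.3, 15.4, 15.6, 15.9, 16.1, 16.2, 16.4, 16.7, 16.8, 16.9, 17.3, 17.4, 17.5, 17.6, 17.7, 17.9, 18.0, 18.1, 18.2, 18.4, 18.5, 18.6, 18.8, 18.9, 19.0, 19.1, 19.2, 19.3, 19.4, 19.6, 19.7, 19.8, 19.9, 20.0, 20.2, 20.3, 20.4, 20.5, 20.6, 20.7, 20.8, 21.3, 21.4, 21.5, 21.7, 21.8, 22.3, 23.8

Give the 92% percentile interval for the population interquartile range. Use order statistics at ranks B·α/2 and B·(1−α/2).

α = 0.08; lower rank = 50 × 0.040 = 2; upper rank = 50 × 0.960 = 48.
The 2nd smallest replicate is 15.1; the 48th is 21.8.

(15.1, 21.8)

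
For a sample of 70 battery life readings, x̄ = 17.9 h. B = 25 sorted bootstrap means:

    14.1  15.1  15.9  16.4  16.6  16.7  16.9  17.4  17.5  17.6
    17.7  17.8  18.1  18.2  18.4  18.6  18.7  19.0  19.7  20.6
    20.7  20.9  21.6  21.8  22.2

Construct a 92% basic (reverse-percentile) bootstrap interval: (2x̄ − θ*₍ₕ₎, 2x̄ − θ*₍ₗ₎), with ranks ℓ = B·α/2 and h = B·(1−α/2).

(14.0, 21.7)

Percentile endpoints at ranks 1 and 24: θ*₍1₎ = 14.1, θ*₍24₎ = 21.8.
Basic interval reflects these around x̄:
  lower = 2 × 17.9 − 21.8 = 14.0
  upper = 2 × 17.9 − 14.1 = 21.7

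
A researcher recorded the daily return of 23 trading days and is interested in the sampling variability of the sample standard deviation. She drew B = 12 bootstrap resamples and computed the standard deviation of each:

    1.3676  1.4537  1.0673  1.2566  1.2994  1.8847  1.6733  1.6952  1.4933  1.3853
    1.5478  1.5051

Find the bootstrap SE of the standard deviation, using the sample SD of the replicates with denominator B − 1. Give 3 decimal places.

Bootstrap SE is the standard deviation of the 12 replicate standard deviations.
Mean of replicates: (1.3676 + 1.4537 + 1.0673 + 1.2566 + 1.2994 + 1.8847 + 1.6733 + 1.6952 + 1.4933 + 1.3853 + 1.5478 + 1.5051) / 12 = 17.62930 / 12 = 1.46911
Sum of squared deviations: (−0.10151)² + (−0.01541)² + (−0.40181)² + (−0.21251)² + (−0.16971)² + (+0.41559)² + (+0.20419)² + (+0.22609)² + (+0.02419)² + (−0.08381)² + (+0.07869)² + (+0.03599)² = 0.52658
Variance = 0.52658 / 11 = 0.04787
SE* = √0.04787

SE* = 0.219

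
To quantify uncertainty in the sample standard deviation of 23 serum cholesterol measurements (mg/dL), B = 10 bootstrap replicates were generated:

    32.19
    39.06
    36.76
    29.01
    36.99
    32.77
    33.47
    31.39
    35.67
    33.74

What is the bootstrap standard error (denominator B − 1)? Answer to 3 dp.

Bootstrap SE is the standard deviation of the 10 replicate standard deviations.
Mean of replicates: (32.19 + 39.06 + 36.76 + 29.01 + 36.99 + 32.77 + 33.47 + 31.39 + 35.67 + 33.74) / 10 = 341.0500 / 10 = 34.1050
Sum of squared deviations: (−1.9150)² + (+4.9550)² + (+2.6550)² + (−5.0950)² + (+2.8850)² + (−1.3350)² + (−0.6350)² + (−2.7150)² + (+1.5650)² + (−0.3650)² = 81.6897
Variance = 81.6897 / 9 = 9.0766
SE* = √9.0766

SE* = 3.013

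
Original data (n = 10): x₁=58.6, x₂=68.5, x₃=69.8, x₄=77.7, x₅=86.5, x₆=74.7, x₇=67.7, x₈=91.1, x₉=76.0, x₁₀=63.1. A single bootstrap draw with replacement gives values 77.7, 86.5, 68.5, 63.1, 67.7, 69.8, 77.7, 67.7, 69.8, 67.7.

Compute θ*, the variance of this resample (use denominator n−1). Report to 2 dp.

θ* = 47.82

Mean = 71.6200; sum of squared deviations = 430.3960
s² = 430.3960 / 9 = 47.8218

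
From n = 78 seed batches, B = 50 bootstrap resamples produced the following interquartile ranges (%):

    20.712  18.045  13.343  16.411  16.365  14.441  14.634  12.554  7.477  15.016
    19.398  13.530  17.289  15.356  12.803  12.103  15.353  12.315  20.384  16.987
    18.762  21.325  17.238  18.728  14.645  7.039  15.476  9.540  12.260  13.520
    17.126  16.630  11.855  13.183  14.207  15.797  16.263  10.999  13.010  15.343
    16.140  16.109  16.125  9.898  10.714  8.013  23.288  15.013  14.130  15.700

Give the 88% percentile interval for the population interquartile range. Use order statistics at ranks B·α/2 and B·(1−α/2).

Sorted replicates: 7.039, 7.477, 8.013, 9.540, 9.898, 10.714, 10.999, 11.855, 12.103, 12.260, 12.315, 12.554, 12.803, 13.010, 13.183, 13.343, 13.520, 13.530, 14.130, 14.207, 14.441, 14.634, 14.645, 15.013, 15.016, 15.343, 15.353, 15.356, 15.476, 15.700, 15.797, 16.109, 16.125, 16.140, 16.263, 16.365, 16.411, 16.630, 16.987, 17.126, 17.238, 17.289, 18.045, 18.728, 18.762, 19.398, 20.384, 20.712, 21.325, 23.288
α = 0.12; lower rank = 50 × 0.060 = 3; upper rank = 50 × 0.940 = 47.
The 3rd smallest replicate is 8.013; the 47th is 20.384.

(8.013, 20.384)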